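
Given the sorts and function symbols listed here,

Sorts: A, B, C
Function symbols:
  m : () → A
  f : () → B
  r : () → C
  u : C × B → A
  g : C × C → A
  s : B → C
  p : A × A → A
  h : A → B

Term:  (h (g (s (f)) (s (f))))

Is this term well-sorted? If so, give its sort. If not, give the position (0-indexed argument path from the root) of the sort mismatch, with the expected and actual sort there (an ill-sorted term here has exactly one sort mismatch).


well-sorted; sort = B

      (f) : B
    (s (f)) : C
      (f) : B
    (s (f)) : C
  (g (s (f)) (s (f))) : A
(h (g (s (f)) (s (f)))) : B


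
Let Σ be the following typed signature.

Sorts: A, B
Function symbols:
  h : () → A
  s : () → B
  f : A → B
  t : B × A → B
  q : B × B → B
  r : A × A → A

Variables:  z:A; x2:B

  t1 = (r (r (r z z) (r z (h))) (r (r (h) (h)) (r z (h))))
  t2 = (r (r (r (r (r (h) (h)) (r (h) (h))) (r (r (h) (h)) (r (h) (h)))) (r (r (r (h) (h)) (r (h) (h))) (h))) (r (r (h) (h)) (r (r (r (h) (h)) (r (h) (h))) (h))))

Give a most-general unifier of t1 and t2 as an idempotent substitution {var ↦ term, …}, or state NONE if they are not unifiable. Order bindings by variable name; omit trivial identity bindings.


{z ↦ (r (r (h) (h)) (r (h) (h)))}


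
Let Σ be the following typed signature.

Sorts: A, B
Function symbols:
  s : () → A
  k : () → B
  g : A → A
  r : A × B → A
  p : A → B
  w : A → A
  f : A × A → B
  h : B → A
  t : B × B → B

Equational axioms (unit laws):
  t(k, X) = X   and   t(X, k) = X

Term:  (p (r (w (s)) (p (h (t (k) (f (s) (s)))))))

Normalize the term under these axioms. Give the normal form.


normal form = (p (r (w (s)) (p (h (f (s) (s))))))

1. (p (r (w (s)) (p (h (t (k) (f (s) (s)))))))  →  (p (r (w (s)) (p (h (f (s) (s))))))


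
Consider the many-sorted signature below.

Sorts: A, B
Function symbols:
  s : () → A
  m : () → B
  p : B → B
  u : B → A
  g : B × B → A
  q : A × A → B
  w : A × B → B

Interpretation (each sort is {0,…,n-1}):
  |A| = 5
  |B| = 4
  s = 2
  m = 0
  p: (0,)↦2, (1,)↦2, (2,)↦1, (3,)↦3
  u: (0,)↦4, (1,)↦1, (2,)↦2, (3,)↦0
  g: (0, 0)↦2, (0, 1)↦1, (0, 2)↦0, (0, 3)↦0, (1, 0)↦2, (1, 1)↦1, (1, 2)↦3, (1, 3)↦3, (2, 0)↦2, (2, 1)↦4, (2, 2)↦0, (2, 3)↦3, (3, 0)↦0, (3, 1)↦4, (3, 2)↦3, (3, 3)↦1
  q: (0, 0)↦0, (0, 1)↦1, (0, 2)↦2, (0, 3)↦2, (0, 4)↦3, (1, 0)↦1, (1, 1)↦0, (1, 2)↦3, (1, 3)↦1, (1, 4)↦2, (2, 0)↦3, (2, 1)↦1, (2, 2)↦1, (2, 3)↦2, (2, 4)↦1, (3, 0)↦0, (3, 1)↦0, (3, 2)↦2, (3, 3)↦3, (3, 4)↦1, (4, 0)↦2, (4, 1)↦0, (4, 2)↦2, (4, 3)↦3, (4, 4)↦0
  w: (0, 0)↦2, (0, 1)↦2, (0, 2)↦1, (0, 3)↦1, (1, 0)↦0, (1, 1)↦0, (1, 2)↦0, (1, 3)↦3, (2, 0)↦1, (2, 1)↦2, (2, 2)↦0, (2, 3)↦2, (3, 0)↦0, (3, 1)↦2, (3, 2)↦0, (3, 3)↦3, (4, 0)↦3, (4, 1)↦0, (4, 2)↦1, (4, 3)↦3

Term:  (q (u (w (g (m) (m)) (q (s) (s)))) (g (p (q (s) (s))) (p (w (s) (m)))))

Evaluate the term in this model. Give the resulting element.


value = 3

  m = 0
  m = 0
  (g (m) (m)) = g(0, 0) = 2
  s = 2
  s = 2
  (q (s) (s)) = q(2, 2) = 1
  (w (g (m) (m)) (q (s) (s))) = w(2, 1) = 2
  (u (w (g (m) (m)) (q (s) (s)))) = u(2,) = 2
  s = 2
  s = 2
  (q (s) (s)) = q(2, 2) = 1
  (p (q (s) (s))) = p(1,) = 2
  s = 2
  m = 0
  (w (s) (m)) = w(2, 0) = 1
  (p (w (s) (m))) = p(1,) = 2
  (g (p (q (s) (s))) (p (w (s) (m)))) = g(2, 2) = 0
  (q (u (w (g (m) (m)) (q (s) (s)))) (g (p (q (s) (s))) (p (w (s) (m))))) = q(2, 0) = 3


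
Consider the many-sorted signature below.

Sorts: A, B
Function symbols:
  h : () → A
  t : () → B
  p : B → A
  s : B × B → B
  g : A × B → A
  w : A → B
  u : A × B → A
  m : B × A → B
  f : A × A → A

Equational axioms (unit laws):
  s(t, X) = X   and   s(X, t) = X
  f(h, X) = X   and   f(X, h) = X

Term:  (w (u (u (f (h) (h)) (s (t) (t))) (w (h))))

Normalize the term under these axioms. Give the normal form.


normal form = (w (u (u (h) (t)) (w (h))))

1. (w (u (u (f (h) (h)) (s (t) (t))) (w (h))))  →  (w (u (u (h) (s (t) (t))) (w (h))))
2. (w (u (u (h) (s (t) (t))) (w (h))))  →  (w (u (u (h) (t)) (w (h))))


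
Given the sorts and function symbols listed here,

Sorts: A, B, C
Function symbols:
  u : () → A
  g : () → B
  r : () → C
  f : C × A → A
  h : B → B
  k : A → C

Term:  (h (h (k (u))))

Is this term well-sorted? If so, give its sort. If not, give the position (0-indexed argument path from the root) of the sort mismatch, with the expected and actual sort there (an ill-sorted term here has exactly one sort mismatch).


      (u) : A
    (k (u)) : C
  (h (k (u))) : ✗ arg 0 at [0, 0] has sort C, expected B

ill-sorted at position [0, 0]: expected B, got C


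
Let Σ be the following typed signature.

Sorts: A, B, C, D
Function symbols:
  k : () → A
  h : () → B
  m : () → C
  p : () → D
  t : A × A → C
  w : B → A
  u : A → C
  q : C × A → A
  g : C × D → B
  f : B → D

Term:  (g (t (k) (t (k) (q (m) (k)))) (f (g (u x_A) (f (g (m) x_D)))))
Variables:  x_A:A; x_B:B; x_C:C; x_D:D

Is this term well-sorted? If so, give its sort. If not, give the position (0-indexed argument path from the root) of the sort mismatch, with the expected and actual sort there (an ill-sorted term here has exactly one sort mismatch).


    (k) : A
      (k) : A
        (m) : C
        (k) : A
      (q (m) (k)) : A
    (t (k) (q (m) (k))) : C
  (t (k) (t (k) (q (m) (k)))) : ✗ arg 1 at [0, 1] has sort C, expected A
        x_A : A
      (u x_A) : C
          (m) : C
          x_D : D
        (g (m) x_D) : B
      (f (g (m) x_D)) : D
    (g (u x_A) (f (g (m) x_D))) : B
  (f (g (u x_A) (f (g (m) x_D)))) : D

ill-sorted at position [0, 1]: expected A, got C


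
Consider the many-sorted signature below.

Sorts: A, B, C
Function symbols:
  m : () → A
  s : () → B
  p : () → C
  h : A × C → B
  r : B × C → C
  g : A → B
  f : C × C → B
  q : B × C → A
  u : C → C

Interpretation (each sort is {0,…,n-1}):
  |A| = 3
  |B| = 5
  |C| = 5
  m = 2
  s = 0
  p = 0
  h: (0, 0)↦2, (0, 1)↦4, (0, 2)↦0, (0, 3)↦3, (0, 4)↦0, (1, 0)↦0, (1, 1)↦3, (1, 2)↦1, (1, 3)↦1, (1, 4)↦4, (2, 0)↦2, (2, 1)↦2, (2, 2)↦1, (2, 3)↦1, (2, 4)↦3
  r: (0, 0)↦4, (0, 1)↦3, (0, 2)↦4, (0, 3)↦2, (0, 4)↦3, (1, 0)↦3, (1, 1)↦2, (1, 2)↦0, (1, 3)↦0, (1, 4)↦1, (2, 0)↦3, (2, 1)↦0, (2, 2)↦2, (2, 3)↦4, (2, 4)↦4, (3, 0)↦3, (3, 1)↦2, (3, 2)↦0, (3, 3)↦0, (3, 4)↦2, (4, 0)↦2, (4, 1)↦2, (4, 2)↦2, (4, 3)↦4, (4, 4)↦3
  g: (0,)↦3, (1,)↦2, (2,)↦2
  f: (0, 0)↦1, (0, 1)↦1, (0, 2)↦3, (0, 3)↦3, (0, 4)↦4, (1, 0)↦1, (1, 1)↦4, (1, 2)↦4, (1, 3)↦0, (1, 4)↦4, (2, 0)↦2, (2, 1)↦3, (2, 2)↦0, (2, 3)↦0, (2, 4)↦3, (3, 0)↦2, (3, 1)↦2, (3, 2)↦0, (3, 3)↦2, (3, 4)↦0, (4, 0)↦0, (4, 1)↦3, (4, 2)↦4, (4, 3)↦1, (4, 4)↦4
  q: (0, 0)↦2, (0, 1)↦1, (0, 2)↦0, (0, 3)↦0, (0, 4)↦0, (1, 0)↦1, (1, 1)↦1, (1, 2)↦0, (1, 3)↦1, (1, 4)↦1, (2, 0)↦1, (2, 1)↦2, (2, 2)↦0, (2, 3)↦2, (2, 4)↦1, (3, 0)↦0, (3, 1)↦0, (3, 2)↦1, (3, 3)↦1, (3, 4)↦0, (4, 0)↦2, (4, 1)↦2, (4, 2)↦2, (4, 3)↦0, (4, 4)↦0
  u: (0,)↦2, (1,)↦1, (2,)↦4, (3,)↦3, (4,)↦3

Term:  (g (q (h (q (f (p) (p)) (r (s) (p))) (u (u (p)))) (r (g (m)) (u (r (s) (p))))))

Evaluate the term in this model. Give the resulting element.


value = 3

  p = 0
  p = 0
  (f (p) (p)) = f(0, 0) = 1
  s = 0
  p = 0
  (r (s) (p)) = r(0, 0) = 4
  (q (f (p) (p)) (r (s) (p))) = q(1, 4) = 1
  p = 0
  (u (p)) = u(0,) = 2
  (u (u (p))) = u(2,) = 4
  (h (q (f (p) (p)) (r (s) (p))) (u (u (p)))) = h(1, 4) = 4
  m = 2
  (g (m)) = g(2,) = 2
  s = 0
  p = 0
  (r (s) (p)) = r(0, 0) = 4
  (u (r (s) (p))) = u(4,) = 3
  (r (g (m)) (u (r (s) (p)))) = r(2, 3) = 4
  (q (h (q (f (p) (p)) (r (s) (p))) (u (u (p)))) (r (g (m)) (u (r (s) (p))))) = q(4, 4) = 0
  (g (q (h (q (f (p) (p)) (r (s) (p))) (u (u (p)))) (r (g (m)) (u (r (s) (p)))))) = g(0,) = 3


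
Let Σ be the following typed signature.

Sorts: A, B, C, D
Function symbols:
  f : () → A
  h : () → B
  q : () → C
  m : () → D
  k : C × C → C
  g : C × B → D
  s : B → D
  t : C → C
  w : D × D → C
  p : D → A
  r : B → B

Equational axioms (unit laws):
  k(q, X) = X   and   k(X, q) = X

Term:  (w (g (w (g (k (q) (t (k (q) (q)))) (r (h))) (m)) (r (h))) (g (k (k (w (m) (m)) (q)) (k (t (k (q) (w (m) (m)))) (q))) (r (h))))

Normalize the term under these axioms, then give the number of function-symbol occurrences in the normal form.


size = 22

1. (w (g (w (g (k (q) (t (k (q) (q)))) (r (h))) (m)) (r (h))) (g (k (k (w (m) (m)) (q)) (k (t (k (q) (w (m) (m)))) (q))) (r (h))))  →  (w (g (w (g (t (k (q) (q))) (r (h))) (m)) (r (h))) (g (k (k (w (m) (m)) (q)) (k (t (k (q) (w (m) (m)))) (q))) (r (h))))
2. (w (g (w (g (t (k (q) (q))) (r (h))) (m)) (r (h))) (g (k (k (w (m) (m)) (q)) (k (t (k (q) (w (m) (m)))) (q))) (r (h))))  →  (w (g (w (g (t (q)) (r (h))) (m)) (r (h))) (g (k (k (w (m) (m)) (q)) (k (t (k (q) (w (m) (m)))) (q))) (r (h))))
3. (w (g (w (g (t (q)) (r (h))) (m)) (r (h))) (g (k (k (w (m) (m)) (q)) (k (t (k (q) (w (m) (m)))) (q))) (r (h))))  →  (w (g (w (g (t (q)) (r (h))) (m)) (r (h))) (g (k (w (m) (m)) (k (t (k (q) (w (m) (m)))) (q))) (r (h))))
4. (w (g (w (g (t (q)) (r (h))) (m)) (r (h))) (g (k (w (m) (m)) (k (t (k (q) (w (m) (m)))) (q))) (r (h))))  →  (w (g (w (g (t (q)) (r (h))) (m)) (r (h))) (g (k (w (m) (m)) (t (k (q) (w (m) (m))))) (r (h))))
5. (w (g (w (g (t (q)) (r (h))) (m)) (r (h))) (g (k (w (m) (m)) (t (k (q) (w (m) (m))))) (r (h))))  →  (w (g (w (g (t (q)) (r (h))) (m)) (r (h))) (g (k (w (m) (m)) (t (w (m) (m)))) (r (h))))
normal form: (w (g (w (g (t (q)) (r (h))) (m)) (r (h))) (g (k (w (m) (m)) (t (w (m) (m)))) (r (h))))


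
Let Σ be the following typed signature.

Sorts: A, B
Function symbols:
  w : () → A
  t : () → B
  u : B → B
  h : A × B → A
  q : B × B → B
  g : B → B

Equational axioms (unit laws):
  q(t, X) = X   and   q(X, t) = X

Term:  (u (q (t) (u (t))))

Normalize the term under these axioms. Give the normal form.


1. (u (q (t) (u (t))))  →  (u (u (t)))

normal form = (u (u (t)))


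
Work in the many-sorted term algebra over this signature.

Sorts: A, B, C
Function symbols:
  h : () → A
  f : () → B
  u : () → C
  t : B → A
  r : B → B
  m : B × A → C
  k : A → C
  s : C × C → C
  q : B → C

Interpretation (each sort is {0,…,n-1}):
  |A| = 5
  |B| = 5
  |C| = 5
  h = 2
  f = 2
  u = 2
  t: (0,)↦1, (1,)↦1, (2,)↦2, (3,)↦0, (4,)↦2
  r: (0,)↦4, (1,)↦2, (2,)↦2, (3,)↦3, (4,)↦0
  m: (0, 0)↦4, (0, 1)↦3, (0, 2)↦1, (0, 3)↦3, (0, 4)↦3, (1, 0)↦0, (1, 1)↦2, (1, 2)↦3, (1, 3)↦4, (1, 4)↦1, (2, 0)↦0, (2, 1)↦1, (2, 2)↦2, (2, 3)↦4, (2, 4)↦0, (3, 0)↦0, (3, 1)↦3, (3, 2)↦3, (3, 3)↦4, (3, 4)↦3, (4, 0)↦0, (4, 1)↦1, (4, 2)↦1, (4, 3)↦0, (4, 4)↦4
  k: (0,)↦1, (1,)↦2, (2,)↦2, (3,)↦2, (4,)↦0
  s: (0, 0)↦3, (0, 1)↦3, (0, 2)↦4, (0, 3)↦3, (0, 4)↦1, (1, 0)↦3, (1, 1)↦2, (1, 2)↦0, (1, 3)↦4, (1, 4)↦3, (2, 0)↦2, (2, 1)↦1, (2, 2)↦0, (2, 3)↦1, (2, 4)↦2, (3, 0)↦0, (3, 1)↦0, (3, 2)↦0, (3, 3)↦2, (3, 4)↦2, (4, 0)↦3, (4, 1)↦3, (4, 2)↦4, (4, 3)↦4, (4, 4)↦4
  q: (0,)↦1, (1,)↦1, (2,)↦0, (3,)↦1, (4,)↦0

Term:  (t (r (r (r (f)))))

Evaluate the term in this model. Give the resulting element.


value = 2

  f = 2
  (r (f)) = r(2,) = 2
  (r (r (f))) = r(2,) = 2
  (r (r (r (f)))) = r(2,) = 2
  (t (r (r (r (f))))) = t(2,) = 2


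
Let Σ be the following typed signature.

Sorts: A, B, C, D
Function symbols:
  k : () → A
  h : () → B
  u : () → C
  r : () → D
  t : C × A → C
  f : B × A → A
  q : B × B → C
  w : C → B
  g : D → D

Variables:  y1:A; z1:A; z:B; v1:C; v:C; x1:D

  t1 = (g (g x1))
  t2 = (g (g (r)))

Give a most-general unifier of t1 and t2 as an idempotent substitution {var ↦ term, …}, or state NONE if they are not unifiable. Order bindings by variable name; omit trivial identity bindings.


{x1 ↦ (r)}


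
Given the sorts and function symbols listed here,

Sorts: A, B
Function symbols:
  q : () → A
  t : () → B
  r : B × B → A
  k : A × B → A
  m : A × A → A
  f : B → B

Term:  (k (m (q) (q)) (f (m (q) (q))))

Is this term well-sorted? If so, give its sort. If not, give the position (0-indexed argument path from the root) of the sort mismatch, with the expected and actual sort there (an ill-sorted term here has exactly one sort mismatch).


    (q) : A
    (q) : A
  (m (q) (q)) : A
      (q) : A
      (q) : A
    (m (q) (q)) : A
  (f (m (q) (q))) : ✗ arg 0 at [1, 0] has sort A, expected B

ill-sorted at position [1, 0]: expected B, got A


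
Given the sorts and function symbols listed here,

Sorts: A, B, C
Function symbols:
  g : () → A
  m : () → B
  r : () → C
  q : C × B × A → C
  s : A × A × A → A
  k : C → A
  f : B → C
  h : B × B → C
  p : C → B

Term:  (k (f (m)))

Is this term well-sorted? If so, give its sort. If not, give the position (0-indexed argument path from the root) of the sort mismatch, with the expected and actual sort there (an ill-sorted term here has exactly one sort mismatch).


well-sorted; sort = A

    (m) : B
  (f (m)) : C
(k (f (m))) : A


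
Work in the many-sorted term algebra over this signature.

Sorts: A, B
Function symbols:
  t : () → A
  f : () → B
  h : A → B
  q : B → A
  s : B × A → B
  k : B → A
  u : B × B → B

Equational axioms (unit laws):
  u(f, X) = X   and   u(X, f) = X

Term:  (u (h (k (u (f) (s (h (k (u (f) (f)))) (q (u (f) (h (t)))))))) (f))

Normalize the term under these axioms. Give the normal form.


normal form = (h (k (s (h (k (f))) (q (h (t))))))

1. (u (h (k (u (f) (s (h (k (u (f) (f)))) (q (u (f) (h (t)))))))) (f))  →  (h (k (u (f) (s (h (k (u (f) (f)))) (q (u (f) (h (t))))))))
2. (h (k (u (f) (s (h (k (u (f) (f)))) (q (u (f) (h (t))))))))  →  (h (k (s (h (k (u (f) (f)))) (q (u (f) (h (t)))))))
3. (h (k (s (h (k (u (f) (f)))) (q (u (f) (h (t)))))))  →  (h (k (s (h (k (f))) (q (u (f) (h (t)))))))
4. (h (k (s (h (k (f))) (q (u (f) (h (t)))))))  →  (h (k (s (h (k (f))) (q (h (t))))))


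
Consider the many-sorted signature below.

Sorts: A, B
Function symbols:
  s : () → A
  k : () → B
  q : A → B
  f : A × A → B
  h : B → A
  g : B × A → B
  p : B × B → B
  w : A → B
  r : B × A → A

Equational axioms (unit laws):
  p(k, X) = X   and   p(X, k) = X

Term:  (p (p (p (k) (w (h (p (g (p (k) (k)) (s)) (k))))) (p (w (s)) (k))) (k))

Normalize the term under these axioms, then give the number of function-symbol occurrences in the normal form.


1. (p (p (p (k) (w (h (p (g (p (k) (k)) (s)) (k))))) (p (w (s)) (k))) (k))  →  (p (p (k) (w (h (p (g (p (k) (k)) (s)) (k))))) (p (w (s)) (k)))
2. (p (p (k) (w (h (p (g (p (k) (k)) (s)) (k))))) (p (w (s)) (k)))  →  (p (w (h (p (g (p (k) (k)) (s)) (k)))) (p (w (s)) (k)))
3. (p (w (h (p (g (p (k) (k)) (s)) (k)))) (p (w (s)) (k)))  →  (p (w (h (g (p (k) (k)) (s)))) (p (w (s)) (k)))
4. (p (w (h (g (p (k) (k)) (s)))) (p (w (s)) (k)))  →  (p (w (h (g (k) (s)))) (p (w (s)) (k)))
5. (p (w (h (g (k) (s)))) (p (w (s)) (k)))  →  (p (w (h (g (k) (s)))) (w (s)))
normal form: (p (w (h (g (k) (s)))) (w (s)))

size = 8


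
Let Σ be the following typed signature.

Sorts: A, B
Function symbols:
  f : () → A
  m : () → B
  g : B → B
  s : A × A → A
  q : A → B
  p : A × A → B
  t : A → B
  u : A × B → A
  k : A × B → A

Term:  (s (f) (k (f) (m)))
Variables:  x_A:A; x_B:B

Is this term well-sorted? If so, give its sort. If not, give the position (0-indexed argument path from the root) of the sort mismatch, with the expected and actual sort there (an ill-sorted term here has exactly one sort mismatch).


well-sorted; sort = A

  (f) : A
    (f) : A
    (m) : B
  (k (f) (m)) : A
(s (f) (k (f) (m))) : A


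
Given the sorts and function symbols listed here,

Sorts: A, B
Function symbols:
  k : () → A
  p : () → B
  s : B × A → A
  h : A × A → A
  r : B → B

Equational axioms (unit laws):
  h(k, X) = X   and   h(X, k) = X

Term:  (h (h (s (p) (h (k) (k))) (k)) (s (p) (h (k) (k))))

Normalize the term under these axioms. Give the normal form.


1. (h (h (s (p) (h (k) (k))) (k)) (s (p) (h (k) (k))))  →  (h (s (p) (h (k) (k))) (s (p) (h (k) (k))))
2. (h (s (p) (h (k) (k))) (s (p) (h (k) (k))))  →  (h (s (p) (k)) (s (p) (h (k) (k))))
3. (h (s (p) (k)) (s (p) (h (k) (k))))  →  (h (s (p) (k)) (s (p) (k)))

normal form = (h (s (p) (k)) (s (p) (k)))


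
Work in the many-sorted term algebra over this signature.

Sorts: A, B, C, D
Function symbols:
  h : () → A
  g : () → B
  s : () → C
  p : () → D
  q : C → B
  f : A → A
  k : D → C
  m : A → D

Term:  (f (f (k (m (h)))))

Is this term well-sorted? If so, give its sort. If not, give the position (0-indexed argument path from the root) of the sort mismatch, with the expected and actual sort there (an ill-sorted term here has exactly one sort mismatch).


        (h) : A
      (m (h)) : D
    (k (m (h))) : C
  (f (k (m (h)))) : ✗ arg 0 at [0, 0] has sort C, expected A

ill-sorted at position [0, 0]: expected A, got C


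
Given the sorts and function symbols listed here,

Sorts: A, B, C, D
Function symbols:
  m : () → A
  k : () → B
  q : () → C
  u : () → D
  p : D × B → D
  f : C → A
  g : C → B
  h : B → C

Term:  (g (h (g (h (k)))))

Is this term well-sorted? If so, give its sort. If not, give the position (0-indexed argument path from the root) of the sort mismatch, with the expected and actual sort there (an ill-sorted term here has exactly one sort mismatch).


        (k) : B
      (h (k)) : C
    (g (h (k))) : B
  (h (g (h (k)))) : C
(g (h (g (h (k))))) : B

well-sorted; sort = B


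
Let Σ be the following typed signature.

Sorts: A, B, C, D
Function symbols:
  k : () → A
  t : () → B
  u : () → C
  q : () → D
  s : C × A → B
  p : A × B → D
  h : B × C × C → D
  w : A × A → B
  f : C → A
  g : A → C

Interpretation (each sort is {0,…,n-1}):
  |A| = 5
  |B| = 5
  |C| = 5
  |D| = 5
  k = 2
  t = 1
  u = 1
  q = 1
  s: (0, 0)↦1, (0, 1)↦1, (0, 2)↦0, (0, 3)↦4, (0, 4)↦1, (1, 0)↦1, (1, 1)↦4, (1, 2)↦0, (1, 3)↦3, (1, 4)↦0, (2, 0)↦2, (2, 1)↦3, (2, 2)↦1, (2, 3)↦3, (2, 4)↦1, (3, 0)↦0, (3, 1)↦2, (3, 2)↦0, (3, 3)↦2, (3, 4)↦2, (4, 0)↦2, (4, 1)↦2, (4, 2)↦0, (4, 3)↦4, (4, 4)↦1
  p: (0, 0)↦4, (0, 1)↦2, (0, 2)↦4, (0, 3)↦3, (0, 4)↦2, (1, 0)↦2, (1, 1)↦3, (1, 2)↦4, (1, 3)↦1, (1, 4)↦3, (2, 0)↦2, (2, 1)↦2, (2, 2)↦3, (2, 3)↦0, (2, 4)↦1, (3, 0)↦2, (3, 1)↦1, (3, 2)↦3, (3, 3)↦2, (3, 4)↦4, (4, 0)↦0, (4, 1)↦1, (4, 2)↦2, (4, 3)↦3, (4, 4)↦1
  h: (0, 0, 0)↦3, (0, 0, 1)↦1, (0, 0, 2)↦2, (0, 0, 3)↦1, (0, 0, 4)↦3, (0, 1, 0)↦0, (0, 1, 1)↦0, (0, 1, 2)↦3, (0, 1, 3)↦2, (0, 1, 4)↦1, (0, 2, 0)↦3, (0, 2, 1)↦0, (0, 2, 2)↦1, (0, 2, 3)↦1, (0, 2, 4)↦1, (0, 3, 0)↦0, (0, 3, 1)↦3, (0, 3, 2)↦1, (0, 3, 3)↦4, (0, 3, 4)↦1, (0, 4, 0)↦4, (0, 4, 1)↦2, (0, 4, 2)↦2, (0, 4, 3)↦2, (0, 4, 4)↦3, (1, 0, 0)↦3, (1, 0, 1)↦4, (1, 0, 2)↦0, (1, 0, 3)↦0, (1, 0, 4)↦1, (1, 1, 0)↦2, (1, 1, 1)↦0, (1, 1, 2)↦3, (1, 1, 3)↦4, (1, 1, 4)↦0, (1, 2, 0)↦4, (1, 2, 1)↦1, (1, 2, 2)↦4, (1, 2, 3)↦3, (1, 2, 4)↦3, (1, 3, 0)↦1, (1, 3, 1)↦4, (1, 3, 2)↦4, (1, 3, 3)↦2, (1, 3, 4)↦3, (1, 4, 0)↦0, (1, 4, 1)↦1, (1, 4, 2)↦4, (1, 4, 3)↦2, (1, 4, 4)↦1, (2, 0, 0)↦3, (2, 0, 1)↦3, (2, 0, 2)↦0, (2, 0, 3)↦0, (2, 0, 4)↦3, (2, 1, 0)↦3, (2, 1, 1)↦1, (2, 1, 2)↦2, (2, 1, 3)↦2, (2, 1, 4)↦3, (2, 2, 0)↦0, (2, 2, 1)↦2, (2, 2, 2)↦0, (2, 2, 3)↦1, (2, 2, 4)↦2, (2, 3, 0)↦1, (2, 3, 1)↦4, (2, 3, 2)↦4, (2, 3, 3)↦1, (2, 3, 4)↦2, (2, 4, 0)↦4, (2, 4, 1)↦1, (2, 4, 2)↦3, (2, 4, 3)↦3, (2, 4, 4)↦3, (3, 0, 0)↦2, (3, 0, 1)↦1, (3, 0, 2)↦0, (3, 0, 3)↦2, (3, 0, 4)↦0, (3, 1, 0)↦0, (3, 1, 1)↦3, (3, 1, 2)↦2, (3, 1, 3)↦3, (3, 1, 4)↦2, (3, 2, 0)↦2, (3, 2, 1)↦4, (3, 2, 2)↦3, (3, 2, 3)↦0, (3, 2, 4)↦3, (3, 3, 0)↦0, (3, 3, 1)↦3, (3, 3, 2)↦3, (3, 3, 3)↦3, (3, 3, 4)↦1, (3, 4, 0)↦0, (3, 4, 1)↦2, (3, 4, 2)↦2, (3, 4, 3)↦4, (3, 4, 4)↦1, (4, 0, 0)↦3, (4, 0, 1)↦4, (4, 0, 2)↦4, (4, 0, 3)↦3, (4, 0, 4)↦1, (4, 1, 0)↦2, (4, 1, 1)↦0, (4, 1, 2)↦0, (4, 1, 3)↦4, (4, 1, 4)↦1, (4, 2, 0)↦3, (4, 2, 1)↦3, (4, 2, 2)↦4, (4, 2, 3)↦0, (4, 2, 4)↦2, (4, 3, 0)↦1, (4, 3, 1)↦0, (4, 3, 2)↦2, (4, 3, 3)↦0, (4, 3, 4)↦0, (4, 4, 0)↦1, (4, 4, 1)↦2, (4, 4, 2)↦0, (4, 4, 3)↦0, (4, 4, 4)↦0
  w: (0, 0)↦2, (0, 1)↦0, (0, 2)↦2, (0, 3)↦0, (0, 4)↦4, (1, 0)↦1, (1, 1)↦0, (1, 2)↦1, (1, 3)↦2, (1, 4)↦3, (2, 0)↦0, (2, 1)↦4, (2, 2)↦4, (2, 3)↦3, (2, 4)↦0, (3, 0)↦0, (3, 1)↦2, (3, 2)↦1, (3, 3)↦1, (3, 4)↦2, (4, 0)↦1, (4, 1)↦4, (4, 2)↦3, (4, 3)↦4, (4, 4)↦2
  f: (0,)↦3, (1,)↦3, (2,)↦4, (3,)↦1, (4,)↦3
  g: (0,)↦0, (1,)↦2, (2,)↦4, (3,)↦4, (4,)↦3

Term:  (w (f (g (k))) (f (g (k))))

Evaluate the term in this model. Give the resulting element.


  k = 2
  (g (k)) = g(2,) = 4
  (f (g (k))) = f(4,) = 3
  k = 2
  (g (k)) = g(2,) = 4
  (f (g (k))) = f(4,) = 3
  (w (f (g (k))) (f (g (k)))) = w(3, 3) = 1

value = 1


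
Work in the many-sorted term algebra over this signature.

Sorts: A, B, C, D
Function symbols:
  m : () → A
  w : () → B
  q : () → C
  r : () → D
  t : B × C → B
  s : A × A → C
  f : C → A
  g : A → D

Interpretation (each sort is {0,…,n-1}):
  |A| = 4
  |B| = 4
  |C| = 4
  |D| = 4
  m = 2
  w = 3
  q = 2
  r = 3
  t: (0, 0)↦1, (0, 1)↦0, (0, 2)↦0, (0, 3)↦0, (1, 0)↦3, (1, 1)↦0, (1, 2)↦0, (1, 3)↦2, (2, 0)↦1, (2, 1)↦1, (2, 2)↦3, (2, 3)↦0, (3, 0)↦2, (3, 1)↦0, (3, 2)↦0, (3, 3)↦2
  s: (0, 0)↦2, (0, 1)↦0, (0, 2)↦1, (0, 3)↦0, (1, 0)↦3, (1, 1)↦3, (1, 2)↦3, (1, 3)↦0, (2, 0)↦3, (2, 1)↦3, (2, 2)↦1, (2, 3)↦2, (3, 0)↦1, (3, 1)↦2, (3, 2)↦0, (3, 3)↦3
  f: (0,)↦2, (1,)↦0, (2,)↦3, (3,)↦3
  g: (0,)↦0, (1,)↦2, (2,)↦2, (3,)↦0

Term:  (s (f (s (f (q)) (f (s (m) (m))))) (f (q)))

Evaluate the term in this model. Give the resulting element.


  q = 2
  (f (q)) = f(2,) = 3
  m = 2
  m = 2
  (s (m) (m)) = s(2, 2) = 1
  (f (s (m) (m))) = f(1,) = 0
  (s (f (q)) (f (s (m) (m)))) = s(3, 0) = 1
  (f (s (f (q)) (f (s (m) (m))))) = f(1,) = 0
  q = 2
  (f (q)) = f(2,) = 3
  (s (f (s (f (q)) (f (s (m) (m))))) (f (q))) = s(0, 3) = 0

value = 0


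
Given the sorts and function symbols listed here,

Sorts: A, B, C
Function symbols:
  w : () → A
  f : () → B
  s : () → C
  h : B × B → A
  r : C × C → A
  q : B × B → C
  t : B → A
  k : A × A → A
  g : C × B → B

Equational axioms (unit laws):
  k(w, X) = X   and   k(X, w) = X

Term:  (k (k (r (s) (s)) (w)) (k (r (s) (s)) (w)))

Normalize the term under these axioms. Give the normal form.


normal form = (k (r (s) (s)) (r (s) (s)))

1. (k (k (r (s) (s)) (w)) (k (r (s) (s)) (w)))  →  (k (r (s) (s)) (k (r (s) (s)) (w)))
2. (k (r (s) (s)) (k (r (s) (s)) (w)))  →  (k (r (s) (s)) (r (s) (s)))


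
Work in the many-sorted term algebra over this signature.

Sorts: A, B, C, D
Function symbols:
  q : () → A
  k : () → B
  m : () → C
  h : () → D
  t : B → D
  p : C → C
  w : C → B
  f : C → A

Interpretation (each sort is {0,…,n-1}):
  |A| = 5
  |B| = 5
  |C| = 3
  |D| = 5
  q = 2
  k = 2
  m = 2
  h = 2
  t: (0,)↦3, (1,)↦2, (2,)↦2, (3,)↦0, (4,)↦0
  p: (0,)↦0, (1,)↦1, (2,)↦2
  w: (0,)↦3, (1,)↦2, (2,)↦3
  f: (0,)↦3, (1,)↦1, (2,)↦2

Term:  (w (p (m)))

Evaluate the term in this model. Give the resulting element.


  m = 2
  (p (m)) = p(2,) = 2
  (w (p (m))) = w(2,) = 3

value = 3


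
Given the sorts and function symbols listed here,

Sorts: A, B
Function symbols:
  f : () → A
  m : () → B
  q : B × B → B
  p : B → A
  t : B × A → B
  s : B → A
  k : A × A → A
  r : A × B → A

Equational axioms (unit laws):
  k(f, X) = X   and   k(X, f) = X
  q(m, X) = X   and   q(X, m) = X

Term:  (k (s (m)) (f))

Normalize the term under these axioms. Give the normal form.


normal form = (s (m))

1. (k (s (m)) (f))  →  (s (m))


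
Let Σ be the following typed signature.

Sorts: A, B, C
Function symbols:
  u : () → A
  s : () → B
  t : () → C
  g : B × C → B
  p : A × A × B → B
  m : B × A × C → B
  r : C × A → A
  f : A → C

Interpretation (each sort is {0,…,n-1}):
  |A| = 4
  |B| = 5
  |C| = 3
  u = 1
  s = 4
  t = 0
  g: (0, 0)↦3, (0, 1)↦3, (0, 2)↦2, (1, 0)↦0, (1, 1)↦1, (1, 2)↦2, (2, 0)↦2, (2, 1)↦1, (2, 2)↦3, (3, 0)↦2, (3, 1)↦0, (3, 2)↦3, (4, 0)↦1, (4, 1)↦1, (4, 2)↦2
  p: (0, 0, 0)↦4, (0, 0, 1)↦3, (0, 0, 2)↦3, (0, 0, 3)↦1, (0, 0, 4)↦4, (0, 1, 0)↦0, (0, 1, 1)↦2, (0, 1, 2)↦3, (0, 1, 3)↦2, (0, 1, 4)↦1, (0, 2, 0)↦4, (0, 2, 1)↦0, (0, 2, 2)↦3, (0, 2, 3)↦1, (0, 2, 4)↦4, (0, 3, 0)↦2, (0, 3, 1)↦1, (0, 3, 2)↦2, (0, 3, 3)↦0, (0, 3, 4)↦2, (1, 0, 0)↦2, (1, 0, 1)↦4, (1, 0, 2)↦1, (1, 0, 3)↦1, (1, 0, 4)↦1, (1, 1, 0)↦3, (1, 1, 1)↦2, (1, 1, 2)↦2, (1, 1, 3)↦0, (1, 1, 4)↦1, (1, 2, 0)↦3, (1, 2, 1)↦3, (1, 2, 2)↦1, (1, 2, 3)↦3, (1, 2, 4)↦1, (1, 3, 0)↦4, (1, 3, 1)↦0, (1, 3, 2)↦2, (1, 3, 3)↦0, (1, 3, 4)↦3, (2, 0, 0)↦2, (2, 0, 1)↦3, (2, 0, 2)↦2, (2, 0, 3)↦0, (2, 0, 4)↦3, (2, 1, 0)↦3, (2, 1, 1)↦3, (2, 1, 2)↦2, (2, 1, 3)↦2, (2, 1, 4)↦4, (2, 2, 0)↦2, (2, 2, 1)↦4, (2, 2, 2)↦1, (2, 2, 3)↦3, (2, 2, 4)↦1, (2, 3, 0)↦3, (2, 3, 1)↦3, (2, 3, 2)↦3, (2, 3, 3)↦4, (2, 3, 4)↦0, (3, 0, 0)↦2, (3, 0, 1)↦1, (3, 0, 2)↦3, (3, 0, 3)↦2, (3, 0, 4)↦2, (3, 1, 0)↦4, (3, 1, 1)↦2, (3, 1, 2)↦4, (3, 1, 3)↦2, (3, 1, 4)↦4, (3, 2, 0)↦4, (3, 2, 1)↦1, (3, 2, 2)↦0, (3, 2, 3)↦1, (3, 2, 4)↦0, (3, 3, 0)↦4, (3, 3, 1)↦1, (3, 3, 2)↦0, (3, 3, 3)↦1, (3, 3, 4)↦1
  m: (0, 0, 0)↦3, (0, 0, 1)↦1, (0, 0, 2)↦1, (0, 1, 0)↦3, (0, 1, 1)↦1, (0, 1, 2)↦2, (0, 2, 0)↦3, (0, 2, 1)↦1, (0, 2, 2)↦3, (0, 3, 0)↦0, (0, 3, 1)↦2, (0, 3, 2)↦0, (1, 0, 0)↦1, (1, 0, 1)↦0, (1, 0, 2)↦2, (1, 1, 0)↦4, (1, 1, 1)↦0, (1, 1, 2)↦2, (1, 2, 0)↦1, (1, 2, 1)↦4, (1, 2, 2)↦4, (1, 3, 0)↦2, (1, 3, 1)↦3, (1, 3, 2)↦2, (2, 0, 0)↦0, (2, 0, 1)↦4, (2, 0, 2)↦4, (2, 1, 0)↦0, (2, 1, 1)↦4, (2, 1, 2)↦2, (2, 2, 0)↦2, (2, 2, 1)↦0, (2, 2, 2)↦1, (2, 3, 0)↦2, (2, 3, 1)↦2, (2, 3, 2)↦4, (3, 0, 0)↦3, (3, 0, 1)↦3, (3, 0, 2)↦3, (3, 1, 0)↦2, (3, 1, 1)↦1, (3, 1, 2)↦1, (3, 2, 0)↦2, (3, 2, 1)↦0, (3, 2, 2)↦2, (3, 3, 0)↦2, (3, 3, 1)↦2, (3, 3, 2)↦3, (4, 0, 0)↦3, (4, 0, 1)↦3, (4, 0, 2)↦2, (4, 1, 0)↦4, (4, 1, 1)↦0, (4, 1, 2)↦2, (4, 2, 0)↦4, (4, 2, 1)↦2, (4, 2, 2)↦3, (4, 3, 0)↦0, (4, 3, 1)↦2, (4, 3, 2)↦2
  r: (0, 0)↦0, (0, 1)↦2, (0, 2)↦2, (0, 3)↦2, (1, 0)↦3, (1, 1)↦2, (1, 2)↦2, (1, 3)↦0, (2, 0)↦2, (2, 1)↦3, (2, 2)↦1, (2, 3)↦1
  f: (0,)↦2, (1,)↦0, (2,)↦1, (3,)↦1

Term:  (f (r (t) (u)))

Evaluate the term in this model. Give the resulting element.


  t = 0
  u = 1
  (r (t) (u)) = r(0, 1) = 2
  (f (r (t) (u))) = f(2,) = 1

value = 1


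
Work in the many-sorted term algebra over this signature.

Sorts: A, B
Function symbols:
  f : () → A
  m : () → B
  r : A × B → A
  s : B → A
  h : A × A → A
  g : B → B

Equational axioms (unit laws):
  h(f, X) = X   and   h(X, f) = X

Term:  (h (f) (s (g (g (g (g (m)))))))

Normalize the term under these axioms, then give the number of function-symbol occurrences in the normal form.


1. (h (f) (s (g (g (g (g (m)))))))  →  (s (g (g (g (g (m))))))
normal form: (s (g (g (g (g (m))))))

size = 6


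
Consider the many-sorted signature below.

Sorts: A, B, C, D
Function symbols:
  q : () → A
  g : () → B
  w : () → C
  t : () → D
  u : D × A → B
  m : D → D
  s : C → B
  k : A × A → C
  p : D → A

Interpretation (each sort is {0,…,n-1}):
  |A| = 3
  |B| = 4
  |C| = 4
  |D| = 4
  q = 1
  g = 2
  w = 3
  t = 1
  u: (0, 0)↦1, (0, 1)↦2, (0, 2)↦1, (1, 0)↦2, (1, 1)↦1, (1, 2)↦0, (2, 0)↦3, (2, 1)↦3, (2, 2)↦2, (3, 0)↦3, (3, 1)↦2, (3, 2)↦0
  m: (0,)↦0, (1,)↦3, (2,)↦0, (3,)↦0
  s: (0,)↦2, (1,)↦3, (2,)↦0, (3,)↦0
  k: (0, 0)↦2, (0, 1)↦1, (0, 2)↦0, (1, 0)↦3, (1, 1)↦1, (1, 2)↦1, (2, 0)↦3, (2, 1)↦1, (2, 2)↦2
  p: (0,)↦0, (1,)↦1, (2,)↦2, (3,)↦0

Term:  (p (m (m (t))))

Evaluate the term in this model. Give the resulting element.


  t = 1
  (m (t)) = m(1,) = 3
  (m (m (t))) = m(3,) = 0
  (p (m (m (t)))) = p(0,) = 0

value = 0


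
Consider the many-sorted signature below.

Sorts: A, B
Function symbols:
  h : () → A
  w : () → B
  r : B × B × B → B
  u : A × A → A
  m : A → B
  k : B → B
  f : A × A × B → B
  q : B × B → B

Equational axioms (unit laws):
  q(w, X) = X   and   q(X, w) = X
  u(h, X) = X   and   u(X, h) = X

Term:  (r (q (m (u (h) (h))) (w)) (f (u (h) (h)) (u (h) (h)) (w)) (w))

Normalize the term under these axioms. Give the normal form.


normal form = (r (m (h)) (f (h) (h) (w)) (w))

1. (r (q (m (u (h) (h))) (w)) (f (u (h) (h)) (u (h) (h)) (w)) (w))  →  (r (m (u (h) (h))) (f (u (h) (h)) (u (h) (h)) (w)) (w))
2. (r (m (u (h) (h))) (f (u (h) (h)) (u (h) (h)) (w)) (w))  →  (r (m (h)) (f (u (h) (h)) (u (h) (h)) (w)) (w))
3. (r (m (h)) (f (u (h) (h)) (u (h) (h)) (w)) (w))  →  (r (m (h)) (f (h) (u (h) (h)) (w)) (w))
4. (r (m (h)) (f (h) (u (h) (h)) (w)) (w))  →  (r (m (h)) (f (h) (h) (w)) (w))


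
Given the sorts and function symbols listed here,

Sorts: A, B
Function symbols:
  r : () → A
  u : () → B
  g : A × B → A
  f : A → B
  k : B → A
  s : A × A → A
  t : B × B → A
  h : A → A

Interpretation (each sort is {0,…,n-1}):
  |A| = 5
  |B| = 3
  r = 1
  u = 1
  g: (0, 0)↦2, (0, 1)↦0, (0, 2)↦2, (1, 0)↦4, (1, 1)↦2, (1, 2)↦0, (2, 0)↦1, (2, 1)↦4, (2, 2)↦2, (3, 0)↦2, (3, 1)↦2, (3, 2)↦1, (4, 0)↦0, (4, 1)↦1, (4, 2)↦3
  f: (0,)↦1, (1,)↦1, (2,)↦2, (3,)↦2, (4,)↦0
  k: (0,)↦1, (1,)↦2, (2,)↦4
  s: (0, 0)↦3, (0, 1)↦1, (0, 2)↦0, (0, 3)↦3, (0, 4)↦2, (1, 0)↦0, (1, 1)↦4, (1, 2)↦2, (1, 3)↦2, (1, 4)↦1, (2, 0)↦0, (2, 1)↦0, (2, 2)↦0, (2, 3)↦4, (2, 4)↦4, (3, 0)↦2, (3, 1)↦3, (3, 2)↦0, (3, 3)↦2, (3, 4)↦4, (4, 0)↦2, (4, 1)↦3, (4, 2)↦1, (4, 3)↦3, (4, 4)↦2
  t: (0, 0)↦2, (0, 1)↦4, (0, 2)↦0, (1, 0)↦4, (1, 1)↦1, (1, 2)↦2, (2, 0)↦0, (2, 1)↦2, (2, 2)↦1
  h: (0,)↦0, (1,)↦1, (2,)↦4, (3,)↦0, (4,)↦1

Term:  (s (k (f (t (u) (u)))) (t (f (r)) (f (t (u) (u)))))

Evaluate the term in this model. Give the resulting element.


value = 0

  u = 1
  u = 1
  (t (u) (u)) = t(1, 1) = 1
  (f (t (u) (u))) = f(1,) = 1
  (k (f (t (u) (u)))) = k(1,) = 2
  r = 1
  (f (r)) = f(1,) = 1
  u = 1
  u = 1
  (t (u) (u)) = t(1, 1) = 1
  (f (t (u) (u))) = f(1,) = 1
  (t (f (r)) (f (t (u) (u)))) = t(1, 1) = 1
  (s (k (f (t (u) (u)))) (t (f (r)) (f (t (u) (u))))) = s(2, 1) = 0


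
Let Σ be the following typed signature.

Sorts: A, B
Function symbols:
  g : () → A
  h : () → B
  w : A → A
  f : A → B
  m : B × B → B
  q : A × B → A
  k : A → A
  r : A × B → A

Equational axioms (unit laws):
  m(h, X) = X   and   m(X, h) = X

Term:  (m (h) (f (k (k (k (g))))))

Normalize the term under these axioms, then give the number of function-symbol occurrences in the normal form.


size = 5

1. (m (h) (f (k (k (k (g))))))  →  (f (k (k (k (g)))))
normal form: (f (k (k (k (g)))))


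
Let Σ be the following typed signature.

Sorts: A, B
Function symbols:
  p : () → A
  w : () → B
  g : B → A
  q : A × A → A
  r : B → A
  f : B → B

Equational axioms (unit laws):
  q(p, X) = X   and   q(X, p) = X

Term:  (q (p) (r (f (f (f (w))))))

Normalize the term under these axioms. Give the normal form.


1. (q (p) (r (f (f (f (w))))))  →  (r (f (f (f (w)))))

normal form = (r (f (f (f (w)))))


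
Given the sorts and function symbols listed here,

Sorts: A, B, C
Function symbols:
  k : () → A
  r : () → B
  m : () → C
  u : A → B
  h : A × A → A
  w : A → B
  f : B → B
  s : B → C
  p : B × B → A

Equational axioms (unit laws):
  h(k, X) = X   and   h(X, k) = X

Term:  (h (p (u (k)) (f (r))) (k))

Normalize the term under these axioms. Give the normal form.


normal form = (p (u (k)) (f (r)))

1. (h (p (u (k)) (f (r))) (k))  →  (p (u (k)) (f (r)))


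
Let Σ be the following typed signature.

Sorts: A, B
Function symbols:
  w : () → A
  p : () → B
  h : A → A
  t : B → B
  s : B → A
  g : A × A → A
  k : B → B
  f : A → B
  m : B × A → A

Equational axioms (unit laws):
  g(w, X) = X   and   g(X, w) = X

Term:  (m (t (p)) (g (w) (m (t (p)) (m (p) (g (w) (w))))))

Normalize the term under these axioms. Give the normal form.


normal form = (m (t (p)) (m (t (p)) (m (p) (w))))

1. (m (t (p)) (g (w) (m (t (p)) (m (p) (g (w) (w))))))  →  (m (t (p)) (m (t (p)) (m (p) (g (w) (w)))))
2. (m (t (p)) (m (t (p)) (m (p) (g (w) (w)))))  →  (m (t (p)) (m (t (p)) (m (p) (w))))


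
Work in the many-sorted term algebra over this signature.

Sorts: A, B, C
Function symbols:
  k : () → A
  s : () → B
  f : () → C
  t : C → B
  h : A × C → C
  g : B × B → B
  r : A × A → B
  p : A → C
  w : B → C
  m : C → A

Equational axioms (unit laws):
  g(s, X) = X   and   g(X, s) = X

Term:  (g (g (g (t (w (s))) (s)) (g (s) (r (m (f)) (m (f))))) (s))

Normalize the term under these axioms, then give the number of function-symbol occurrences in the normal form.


1. (g (g (g (t (w (s))) (s)) (g (s) (r (m (f)) (m (f))))) (s))  →  (g (g (t (w (s))) (s)) (g (s) (r (m (f)) (m (f)))))
2. (g (g (t (w (s))) (s)) (g (s) (r (m (f)) (m (f)))))  →  (g (t (w (s))) (g (s) (r (m (f)) (m (f)))))
3. (g (t (w (s))) (g (s) (r (m (f)) (m (f)))))  →  (g (t (w (s))) (r (m (f)) (m (f))))
normal form: (g (t (w (s))) (r (m (f)) (m (f))))

size = 9


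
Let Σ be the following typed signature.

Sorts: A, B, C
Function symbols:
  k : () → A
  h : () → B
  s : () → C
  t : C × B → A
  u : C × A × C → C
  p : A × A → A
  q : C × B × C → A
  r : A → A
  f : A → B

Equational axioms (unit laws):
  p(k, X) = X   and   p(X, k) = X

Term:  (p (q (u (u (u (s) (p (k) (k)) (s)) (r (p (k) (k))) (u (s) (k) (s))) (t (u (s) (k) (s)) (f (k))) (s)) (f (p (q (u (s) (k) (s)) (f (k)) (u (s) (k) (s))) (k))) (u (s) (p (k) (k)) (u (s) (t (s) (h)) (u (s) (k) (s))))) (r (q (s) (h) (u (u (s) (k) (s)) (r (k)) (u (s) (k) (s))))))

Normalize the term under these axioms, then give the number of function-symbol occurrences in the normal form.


size = 61

1. (p (q (u (u (u (s) (p (k) (k)) (s)) (r (p (k) (k))) (u (s) (k) (s))) (t (u (s) (k) (s)) (f (k))) (s)) (f (p (q (u (s) (k) (s)) (f (k)) (u (s) (k) (s))) (k))) (u (s) (p (k) (k)) (u (s) (t (s) (h)) (u (s) (k) (s))))) (r (q (s) (h) (u (u (s) (k) (s)) (r (k)) (u (s) (k) (s))))))  →  (p (q (u (u (u (s) (k) (s)) (r (p (k) (k))) (u (s) (k) (s))) (t (u (s) (k) (s)) (f (k))) (s)) (f (p (q (u (s) (k) (s)) (f (k)) (u (s) (k) (s))) (k))) (u (s) (p (k) (k)) (u (s) (t (s) (h)) (u (s) (k) (s))))) (r (q (s) (h) (u (u (s) (k) (s)) (r (k)) (u (s) (k) (s))))))
2. (p (q (u (u (u (s) (k) (s)) (r (p (k) (k))) (u (s) (k) (s))) (t (u (s) (k) (s)) (f (k))) (s)) (f (p (q (u (s) (k) (s)) (f (k)) (u (s) (k) (s))) (k))) (u (s) (p (k) (k)) (u (s) (t (s) (h)) (u (s) (k) (s))))) (r (q (s) (h) (u (u (s) (k) (s)) (r (k)) (u (s) (k) (s))))))  →  (p (q (u (u (u (s) (k) (s)) (r (k)) (u (s) (k) (s))) (t (u (s) (k) (s)) (f (k))) (s)) (f (p (q (u (s) (k) (s)) (f (k)) (u (s) (k) (s))) (k))) (u (s) (p (k) (k)) (u (s) (t (s) (h)) (u (s) (k) (s))))) (r (q (s) (h) (u (u (s) (k) (s)) (r (k)) (u (s) (k) (s))))))
3. (p (q (u (u (u (s) (k) (s)) (r (k)) (u (s) (k) (s))) (t (u (s) (k) (s)) (f (k))) (s)) (f (p (q (u (s) (k) (s)) (f (k)) (u (s) (k) (s))) (k))) (u (s) (p (k) (k)) (u (s) (t (s) (h)) (u (s) (k) (s))))) (r (q (s) (h) (u (u (s) (k) (s)) (r (k)) (u (s) (k) (s))))))  →  (p (q (u (u (u (s) (k) (s)) (r (k)) (u (s) (k) (s))) (t (u (s) (k) (s)) (f (k))) (s)) (f (q (u (s) (k) (s)) (f (k)) (u (s) (k) (s)))) (u (s) (p (k) (k)) (u (s) (t (s) (h)) (u (s) (k) (s))))) (r (q (s) (h) (u (u (s) (k) (s)) (r (k)) (u (s) (k) (s))))))
4. (p (q (u (u (u (s) (k) (s)) (r (k)) (u (s) (k) (s))) (t (u (s) (k) (s)) (f (k))) (s)) (f (q (u (s) (k) (s)) (f (k)) (u (s) (k) (s)))) (u (s) (p (k) (k)) (u (s) (t (s) (h)) (u (s) (k) (s))))) (r (q (s) (h) (u (u (s) (k) (s)) (r (k)) (u (s) (k) (s))))))  →  (p (q (u (u (u (s) (k) (s)) (r (k)) (u (s) (k) (s))) (t (u (s) (k) (s)) (f (k))) (s)) (f (q (u (s) (k) (s)) (f (k)) (u (s) (k) (s)))) (u (s) (k) (u (s) (t (s) (h)) (u (s) (k) (s))))) (r (q (s) (h) (u (u (s) (k) (s)) (r (k)) (u (s) (k) (s))))))
normal form: (p (q (u (u (u (s) (k) (s)) (r (k)) (u (s) (k) (s))) (t (u (s) (k) (s)) (f (k))) (s)) (f (q (u (s) (k) (s)) (f (k)) (u (s) (k) (s)))) (u (s) (k) (u (s) (t (s) (h)) (u (s) (k) (s))))) (r (q (s) (h) (u (u (s) (k) (s)) (r (k)) (u (s) (k) (s))))))


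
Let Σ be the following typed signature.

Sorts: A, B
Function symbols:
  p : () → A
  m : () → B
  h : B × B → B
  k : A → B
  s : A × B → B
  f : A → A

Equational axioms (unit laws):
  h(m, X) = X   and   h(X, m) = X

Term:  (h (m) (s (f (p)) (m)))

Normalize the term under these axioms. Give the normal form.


1. (h (m) (s (f (p)) (m)))  →  (s (f (p)) (m))

normal form = (s (f (p)) (m))


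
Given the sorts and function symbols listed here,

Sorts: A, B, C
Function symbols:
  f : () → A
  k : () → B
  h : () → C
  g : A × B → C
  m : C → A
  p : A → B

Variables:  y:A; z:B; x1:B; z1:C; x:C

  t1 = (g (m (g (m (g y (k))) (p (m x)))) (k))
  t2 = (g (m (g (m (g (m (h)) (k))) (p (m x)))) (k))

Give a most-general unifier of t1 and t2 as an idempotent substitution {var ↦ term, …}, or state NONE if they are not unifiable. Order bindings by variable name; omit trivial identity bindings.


{y ↦ (m (h))}


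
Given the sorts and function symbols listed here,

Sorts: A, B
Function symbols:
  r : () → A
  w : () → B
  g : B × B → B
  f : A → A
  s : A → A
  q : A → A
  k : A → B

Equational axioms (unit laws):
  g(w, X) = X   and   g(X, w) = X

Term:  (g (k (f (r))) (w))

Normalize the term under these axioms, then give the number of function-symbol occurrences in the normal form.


size = 3

1. (g (k (f (r))) (w))  →  (k (f (r)))
normal form: (k (f (r)))


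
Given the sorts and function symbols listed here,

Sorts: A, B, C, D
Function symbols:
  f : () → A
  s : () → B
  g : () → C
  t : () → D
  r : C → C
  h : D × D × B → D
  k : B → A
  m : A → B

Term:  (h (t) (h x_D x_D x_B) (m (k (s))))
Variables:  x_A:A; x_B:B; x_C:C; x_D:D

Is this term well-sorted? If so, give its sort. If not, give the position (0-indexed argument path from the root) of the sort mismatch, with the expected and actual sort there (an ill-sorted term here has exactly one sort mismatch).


well-sorted; sort = D

  (t) : D
    x_D : D
    x_D : D
    x_B : B
  (h x_D x_D x_B) : D
      (s) : B
    (k (s)) : A
  (m (k (s))) : B
(h (t) (h x_D x_D x_B) (m (k (s)))) : D


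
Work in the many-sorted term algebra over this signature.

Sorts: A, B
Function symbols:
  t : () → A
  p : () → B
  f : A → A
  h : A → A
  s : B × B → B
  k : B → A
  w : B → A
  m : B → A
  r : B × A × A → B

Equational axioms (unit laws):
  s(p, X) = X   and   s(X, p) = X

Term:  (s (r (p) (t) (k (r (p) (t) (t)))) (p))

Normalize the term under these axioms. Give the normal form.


1. (s (r (p) (t) (k (r (p) (t) (t)))) (p))  →  (r (p) (t) (k (r (p) (t) (t))))

normal form = (r (p) (t) (k (r (p) (t) (t))))


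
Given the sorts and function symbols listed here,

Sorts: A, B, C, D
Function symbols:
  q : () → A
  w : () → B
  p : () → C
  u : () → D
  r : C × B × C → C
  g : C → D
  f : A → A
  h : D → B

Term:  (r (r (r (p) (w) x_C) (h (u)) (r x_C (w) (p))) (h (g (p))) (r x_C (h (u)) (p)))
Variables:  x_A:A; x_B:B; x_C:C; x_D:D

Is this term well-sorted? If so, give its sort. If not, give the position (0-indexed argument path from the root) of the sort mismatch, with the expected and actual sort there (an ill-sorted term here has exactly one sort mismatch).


well-sorted; sort = C

      (p) : C
      (w) : B
      x_C : C
    (r (p) (w) x_C) : C
      (u) : D
    (h (u)) : B
      x_C : C
      (w) : B
      (p) : C
    (r x_C (w) (p)) : C
  (r (r (p) (w) x_C) (h (u)) (r x_C (w) (p))) : C
      (p) : C
    (g (p)) : D
  (h (g (p))) : B
    x_C : C
      (u) : D
    (h (u)) : B
    (p) : C
  (r x_C (h (u)) (p)) : C
(r (r (r (p) (w) x_C) (h (u)) (r x_C (w) (p))) (h (g (p))) (r x_C (h (u)) (p))) : C
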